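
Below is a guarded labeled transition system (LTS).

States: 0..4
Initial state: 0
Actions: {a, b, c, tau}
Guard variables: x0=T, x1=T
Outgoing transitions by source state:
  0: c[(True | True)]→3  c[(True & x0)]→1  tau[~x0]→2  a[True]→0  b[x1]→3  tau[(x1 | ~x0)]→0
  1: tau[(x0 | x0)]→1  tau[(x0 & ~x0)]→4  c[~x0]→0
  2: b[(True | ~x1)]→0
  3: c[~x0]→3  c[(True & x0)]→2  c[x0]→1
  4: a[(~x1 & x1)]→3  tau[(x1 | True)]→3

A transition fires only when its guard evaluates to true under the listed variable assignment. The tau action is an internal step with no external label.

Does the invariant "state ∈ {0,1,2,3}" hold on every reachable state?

Answer: INVARIANT HOLDS

Working:
Inv-set: {0,1,2,3}
Reach set: {0,1,2,3}
  0: safe
  1: safe
  2: safe
  3: safe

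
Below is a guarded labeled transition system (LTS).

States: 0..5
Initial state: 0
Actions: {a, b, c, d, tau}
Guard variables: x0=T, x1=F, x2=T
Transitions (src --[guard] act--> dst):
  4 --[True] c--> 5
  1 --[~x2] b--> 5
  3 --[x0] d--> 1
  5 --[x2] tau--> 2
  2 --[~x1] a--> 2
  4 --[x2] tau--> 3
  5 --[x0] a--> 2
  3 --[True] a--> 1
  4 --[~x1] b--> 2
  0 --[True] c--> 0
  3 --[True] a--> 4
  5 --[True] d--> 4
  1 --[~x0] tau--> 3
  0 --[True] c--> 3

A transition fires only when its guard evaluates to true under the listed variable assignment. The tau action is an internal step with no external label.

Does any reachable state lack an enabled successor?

Answer: DEADLOCK at state 1

Working:
Reachable = {0,1,2,3,4,5}
  0: c→0  c→3  [2 out]
  1: ∅  [no exit]
  2: a→2  [1 out]
  3: a→1  a→4  d→1  [3 out]
  4: b→2  c→5  tau→3  [3 out]
  5: a→2  d→4  tau→2  [3 out]
trace reaching 1: c·d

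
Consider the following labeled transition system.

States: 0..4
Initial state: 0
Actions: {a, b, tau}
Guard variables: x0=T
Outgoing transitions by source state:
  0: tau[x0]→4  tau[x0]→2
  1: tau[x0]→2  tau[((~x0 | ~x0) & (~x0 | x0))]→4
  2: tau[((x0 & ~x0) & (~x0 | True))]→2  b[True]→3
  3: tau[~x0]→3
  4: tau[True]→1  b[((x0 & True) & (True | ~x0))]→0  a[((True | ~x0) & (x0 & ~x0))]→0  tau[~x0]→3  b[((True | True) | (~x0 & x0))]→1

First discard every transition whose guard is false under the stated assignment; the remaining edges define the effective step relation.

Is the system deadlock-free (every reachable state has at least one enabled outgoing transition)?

Reach set: {0,1,2,3,4}
  0: tau→2  tau→4  [deg 2]
  1: tau→2  [deg 1]
  2: b→3  [deg 1]
  3: ∅  [no exit]
  4: b→0  b→1  tau→1  [deg 3]
trace reaching 3: tau·b

Answer: DEADLOCK at state 3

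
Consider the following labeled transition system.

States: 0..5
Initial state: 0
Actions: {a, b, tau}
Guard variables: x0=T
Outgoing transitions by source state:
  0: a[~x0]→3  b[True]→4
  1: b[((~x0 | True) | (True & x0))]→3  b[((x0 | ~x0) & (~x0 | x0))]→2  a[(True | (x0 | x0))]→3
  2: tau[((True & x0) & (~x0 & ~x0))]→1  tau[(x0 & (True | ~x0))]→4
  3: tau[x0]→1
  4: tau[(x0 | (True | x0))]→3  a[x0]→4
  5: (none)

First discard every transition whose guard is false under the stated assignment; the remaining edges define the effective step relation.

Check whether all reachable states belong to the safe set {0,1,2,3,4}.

Allowed set {0,1,2,3,4}
R = {0,1,2,3,4}
  0: ok
  1: ok
  2: ok
  3: ok
  4: ok

Answer: INVARIANT HOLDS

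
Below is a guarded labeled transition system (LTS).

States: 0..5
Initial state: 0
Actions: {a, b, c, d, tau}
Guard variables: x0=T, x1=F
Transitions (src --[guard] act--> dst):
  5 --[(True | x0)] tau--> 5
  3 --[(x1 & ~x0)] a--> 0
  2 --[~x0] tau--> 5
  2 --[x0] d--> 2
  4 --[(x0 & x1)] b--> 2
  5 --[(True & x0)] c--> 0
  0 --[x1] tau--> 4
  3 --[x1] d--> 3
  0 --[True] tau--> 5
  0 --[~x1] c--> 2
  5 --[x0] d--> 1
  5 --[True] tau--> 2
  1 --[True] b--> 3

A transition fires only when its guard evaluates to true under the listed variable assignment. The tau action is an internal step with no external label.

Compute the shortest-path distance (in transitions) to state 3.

Answer: 3

Analysis:
BFS to 3:
  depth 0: {0}
  depth 1: {2,5}
  depth 2: {1}
  depth 3: {3}
depth(3)=3, e.g. tau·d·b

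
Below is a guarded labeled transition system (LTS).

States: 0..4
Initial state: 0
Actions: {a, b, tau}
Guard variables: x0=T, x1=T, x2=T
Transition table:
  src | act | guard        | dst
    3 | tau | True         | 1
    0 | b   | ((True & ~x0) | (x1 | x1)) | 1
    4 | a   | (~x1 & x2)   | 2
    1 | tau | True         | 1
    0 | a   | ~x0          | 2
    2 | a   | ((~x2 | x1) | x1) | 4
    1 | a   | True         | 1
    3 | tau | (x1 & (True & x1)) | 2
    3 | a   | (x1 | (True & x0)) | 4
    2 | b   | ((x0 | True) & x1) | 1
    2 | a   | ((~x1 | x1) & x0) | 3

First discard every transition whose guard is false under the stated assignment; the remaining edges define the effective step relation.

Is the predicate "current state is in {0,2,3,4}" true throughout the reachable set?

Inv-set: {0,2,3,4}
Reachable = {0,1}
  0: ok
  1: outside
counterexample path to 1: b

Answer: INVARIANT VIOLATED at state 1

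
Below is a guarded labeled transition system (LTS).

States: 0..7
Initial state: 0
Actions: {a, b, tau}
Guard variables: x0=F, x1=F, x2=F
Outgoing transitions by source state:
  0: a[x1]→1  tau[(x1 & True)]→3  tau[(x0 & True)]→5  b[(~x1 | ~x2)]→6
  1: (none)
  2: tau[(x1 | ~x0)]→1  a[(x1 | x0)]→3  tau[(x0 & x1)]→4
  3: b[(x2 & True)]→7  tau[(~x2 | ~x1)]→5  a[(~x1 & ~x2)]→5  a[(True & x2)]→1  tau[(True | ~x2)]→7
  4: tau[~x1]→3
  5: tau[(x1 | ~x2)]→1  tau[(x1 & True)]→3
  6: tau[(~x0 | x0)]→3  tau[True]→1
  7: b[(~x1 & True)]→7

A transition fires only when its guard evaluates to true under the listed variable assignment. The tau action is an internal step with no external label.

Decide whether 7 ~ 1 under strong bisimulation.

Refine partition for ~:
  round 0: {{0,1,2,3,4,5,6,7}}
  round 1: {{0,7},{1},{2,4,5,6},{3}}
  round 2: {{0},{1},{2,5},{3},{4},{6},{7}}
Fixed point at round 3; 7 class(es).
7∈{7}, 1∈{1}

Answer: NOT BISIMILAR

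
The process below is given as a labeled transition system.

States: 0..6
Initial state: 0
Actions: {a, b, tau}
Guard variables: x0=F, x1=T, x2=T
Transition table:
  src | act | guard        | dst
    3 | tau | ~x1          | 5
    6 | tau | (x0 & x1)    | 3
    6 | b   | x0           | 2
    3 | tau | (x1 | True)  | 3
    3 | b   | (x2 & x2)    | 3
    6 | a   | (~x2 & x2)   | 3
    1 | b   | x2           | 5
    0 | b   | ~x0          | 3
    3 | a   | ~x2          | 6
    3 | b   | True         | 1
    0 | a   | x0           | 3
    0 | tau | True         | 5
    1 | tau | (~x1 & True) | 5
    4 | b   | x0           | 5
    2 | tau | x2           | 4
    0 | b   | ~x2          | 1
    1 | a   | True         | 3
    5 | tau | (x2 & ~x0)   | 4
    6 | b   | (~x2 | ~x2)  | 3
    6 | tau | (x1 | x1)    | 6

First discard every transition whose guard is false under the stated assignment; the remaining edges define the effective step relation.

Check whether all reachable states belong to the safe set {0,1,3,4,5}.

Safe = {0,1,3,4,5}
Reach set: {0,1,3,4,5}
  0: safe
  1: safe
  3: safe
  4: safe
  5: safe

Answer: INVARIANT HOLDS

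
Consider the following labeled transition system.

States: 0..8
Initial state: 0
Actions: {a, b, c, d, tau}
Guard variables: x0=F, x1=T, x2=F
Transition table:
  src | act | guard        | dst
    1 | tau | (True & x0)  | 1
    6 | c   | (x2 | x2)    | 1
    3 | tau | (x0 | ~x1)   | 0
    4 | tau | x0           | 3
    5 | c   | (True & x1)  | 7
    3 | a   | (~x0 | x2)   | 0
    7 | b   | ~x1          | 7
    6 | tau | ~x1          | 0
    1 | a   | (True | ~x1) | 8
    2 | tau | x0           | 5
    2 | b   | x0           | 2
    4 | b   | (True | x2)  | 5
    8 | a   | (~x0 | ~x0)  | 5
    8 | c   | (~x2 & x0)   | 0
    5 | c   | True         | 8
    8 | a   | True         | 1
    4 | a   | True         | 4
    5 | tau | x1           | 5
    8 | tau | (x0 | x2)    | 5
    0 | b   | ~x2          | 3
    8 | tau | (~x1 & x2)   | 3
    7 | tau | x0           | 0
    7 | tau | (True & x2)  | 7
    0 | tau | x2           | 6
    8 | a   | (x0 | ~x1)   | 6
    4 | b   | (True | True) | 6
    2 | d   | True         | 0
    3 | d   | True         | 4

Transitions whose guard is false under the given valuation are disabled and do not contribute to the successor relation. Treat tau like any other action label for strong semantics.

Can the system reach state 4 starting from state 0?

After dropping false guards: 13 live edges.
L0 = {0}
L1 = {3}  total {0,3}
L2 = {4}  total {0,3,4}
L3 = {5,6}  total {0,3,4,5,6}
L4 = {7,8}  total {0,3,4,5,6,7,8}
L5 = {1}  total {0,1,3,4,5,6,7,8}
Reachable = {0,1,3,4,5,6,7,8}
Path to 4: b·d

Answer: REACHABLE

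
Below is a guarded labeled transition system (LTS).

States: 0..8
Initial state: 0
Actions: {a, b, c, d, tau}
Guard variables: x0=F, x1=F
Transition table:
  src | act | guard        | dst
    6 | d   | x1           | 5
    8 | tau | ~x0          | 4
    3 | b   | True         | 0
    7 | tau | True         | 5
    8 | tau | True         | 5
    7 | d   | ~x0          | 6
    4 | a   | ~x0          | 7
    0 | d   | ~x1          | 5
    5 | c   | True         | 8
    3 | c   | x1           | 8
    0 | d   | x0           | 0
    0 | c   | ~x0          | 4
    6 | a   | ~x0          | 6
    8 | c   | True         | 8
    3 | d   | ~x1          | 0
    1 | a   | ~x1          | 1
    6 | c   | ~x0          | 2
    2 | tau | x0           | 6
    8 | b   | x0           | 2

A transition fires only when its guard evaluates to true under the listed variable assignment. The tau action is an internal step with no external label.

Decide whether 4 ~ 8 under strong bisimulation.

Answer: NOT BISIMILAR

Working:
Compute ~ classes (split until stable):
  round 0: {{0,1,2,3,4,5,6,7,8}}
  round 1: {{0},{1,4},{2},{3},{5},{6},{7},{8}}
  round 2: {{0},{1},{2},{3},{4},{5},{6},{7},{8}}
9 equivalence class(es) (converged in 3)
4∈{4}, 8∈{8}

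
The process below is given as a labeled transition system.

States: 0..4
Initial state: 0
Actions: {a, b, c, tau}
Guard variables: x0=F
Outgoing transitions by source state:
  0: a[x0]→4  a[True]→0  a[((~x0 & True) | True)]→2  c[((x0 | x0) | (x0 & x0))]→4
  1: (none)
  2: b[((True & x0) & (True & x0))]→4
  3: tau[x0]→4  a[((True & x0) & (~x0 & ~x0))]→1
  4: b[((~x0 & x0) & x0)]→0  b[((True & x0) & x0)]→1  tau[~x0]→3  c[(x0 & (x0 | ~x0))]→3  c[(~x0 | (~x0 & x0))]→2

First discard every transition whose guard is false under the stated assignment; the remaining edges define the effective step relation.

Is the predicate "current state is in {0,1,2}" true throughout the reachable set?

Answer: INVARIANT HOLDS

Analysis:
Safe = {0,1,2}
Reach set: {0,2}
  0: ok
  2: ok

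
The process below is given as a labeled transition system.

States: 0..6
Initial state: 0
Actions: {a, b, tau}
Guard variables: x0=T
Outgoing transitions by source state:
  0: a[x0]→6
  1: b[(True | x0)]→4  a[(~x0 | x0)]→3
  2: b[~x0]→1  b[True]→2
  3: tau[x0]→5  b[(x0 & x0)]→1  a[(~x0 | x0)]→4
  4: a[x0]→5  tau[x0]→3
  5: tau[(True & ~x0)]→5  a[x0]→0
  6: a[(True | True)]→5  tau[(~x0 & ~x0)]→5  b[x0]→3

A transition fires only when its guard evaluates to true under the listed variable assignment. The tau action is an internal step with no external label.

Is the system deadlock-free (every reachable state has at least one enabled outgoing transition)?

Answer: DEADLOCK-FREE

Trace:
R = {0,1,3,4,5,6}
  0: a→6  [1 out]
  1: a→3  b→4  [2 out]
  3: a→4  b→1  tau→5  [3 out]
  4: a→5  tau→3  [2 out]
  5: a→0  [1 out]
  6: a→5  b→3  [2 out]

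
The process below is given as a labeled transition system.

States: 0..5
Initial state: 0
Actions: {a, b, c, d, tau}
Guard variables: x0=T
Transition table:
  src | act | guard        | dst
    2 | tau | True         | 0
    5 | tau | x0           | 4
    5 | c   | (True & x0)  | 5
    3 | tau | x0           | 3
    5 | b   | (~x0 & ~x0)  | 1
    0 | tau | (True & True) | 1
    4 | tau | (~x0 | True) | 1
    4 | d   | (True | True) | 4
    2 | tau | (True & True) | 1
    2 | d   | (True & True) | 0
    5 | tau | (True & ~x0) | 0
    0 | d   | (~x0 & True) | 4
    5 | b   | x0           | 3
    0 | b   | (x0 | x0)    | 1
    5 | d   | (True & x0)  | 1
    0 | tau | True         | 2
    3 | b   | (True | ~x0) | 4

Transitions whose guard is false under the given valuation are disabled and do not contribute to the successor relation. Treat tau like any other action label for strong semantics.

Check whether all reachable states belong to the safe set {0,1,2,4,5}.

Inv-set: {0,1,2,4,5}
Reach set: {0,1,2}
  0: ok
  1: ok
  2: ok

Answer: INVARIANT HOLDS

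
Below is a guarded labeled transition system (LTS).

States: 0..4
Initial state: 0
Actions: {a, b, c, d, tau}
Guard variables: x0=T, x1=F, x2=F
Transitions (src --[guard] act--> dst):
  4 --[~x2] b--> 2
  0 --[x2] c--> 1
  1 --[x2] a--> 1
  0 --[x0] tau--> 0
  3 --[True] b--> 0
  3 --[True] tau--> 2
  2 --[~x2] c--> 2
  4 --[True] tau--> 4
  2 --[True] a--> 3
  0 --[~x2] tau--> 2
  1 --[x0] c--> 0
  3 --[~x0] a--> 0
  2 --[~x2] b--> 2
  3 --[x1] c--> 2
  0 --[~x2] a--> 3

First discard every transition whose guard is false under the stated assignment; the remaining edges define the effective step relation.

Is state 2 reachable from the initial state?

After dropping false guards: 11 live edges.
Layer 0: {0}
Layer 1: {2,3}  cumulative {0,2,3}
Reachable = {0,2,3}
trace reaching 2: tau

Answer: REACHABLE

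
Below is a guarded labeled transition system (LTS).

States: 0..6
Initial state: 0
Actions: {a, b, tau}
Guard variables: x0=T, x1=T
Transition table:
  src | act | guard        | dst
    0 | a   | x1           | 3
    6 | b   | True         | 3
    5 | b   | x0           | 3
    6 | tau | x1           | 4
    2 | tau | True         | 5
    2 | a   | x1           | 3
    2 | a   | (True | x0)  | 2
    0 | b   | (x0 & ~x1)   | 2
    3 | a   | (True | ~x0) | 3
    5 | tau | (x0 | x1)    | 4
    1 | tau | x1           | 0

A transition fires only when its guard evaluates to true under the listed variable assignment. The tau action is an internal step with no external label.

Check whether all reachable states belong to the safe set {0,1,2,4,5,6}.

Answer: INVARIANT VIOLATED at state 3

Trace:
Allowed set {0,1,2,4,5,6}
Reach set: {0,3}
  0: ok
  3: outside
reach 3 via a — violates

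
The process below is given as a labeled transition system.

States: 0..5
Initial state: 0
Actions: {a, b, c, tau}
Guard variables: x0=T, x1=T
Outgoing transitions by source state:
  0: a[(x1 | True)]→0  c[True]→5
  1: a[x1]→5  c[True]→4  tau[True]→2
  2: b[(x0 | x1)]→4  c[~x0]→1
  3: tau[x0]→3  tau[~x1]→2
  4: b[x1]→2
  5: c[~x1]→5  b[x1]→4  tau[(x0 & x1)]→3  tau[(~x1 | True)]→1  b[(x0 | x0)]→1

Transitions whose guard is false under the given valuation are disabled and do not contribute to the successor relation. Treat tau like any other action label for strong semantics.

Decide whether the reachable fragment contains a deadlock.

Answer: DEADLOCK-FREE

Trace:
R = {0,1,2,3,4,5}
  0: a→0  c→5  [2 out]
  1: a→5  c→4  tau→2  [3 out]
  2: b→4  [1 out]
  3: tau→3  [1 out]
  4: b→2  [1 out]
  5: b→1  b→4  tau→1  tau→3  [4 out]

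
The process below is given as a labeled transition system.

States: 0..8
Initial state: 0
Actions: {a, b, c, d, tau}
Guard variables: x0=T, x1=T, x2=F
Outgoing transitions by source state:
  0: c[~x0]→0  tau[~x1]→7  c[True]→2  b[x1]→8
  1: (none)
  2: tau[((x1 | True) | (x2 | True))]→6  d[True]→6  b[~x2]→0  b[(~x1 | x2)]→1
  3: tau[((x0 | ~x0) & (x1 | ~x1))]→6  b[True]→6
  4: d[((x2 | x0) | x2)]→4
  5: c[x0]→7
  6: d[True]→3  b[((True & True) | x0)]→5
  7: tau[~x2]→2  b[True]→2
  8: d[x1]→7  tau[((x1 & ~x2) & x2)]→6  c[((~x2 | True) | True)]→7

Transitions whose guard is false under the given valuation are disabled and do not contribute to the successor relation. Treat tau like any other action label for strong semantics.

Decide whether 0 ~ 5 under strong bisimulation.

Compute ~ classes (split until stable):
  π0 = {{0,1,2,3,4,5,6,7,8}}
  π1 = {{0},{1},{2},{3,7},{4},{5},{6},{8}}
  π2 = {{0},{1},{2},{3},{4},{5},{6},{7},{8}}
stable after 3 split(s): 9 block(s)
[0]={0}  [5]={5}

Answer: NOT BISIMILAR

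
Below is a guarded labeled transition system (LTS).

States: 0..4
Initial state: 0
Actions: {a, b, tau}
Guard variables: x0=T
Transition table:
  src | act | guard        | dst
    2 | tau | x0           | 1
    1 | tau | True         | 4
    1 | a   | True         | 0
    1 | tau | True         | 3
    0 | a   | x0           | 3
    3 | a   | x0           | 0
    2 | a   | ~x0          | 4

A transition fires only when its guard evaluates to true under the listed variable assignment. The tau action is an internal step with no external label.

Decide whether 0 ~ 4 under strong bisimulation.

Answer: NOT BISIMILAR

Analysis:
Compute ~ classes (split until stable):
  π0 = {{0,1,2,3,4}}
  π1 = {{0,3},{1},{2},{4}}
Fixed point at round 2; 4 class(es).
0∈{0,3}, 4∈{4}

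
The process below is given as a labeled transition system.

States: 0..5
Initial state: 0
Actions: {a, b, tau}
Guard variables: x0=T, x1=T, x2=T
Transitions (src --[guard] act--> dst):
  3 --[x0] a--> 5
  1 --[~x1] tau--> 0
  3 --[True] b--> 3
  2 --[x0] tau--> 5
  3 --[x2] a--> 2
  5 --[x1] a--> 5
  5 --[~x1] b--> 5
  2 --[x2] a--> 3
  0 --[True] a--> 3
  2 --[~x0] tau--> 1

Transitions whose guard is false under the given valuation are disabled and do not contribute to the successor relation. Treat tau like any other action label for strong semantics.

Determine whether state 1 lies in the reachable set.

Answer: UNREACHABLE

Trace:
After dropping false guards: 7 live edges.
depth 0: {0}
depth 1: {3}  now seen {0,3}
depth 2: {2,5}  now seen {0,2,3,5}
R = {0,2,3,5}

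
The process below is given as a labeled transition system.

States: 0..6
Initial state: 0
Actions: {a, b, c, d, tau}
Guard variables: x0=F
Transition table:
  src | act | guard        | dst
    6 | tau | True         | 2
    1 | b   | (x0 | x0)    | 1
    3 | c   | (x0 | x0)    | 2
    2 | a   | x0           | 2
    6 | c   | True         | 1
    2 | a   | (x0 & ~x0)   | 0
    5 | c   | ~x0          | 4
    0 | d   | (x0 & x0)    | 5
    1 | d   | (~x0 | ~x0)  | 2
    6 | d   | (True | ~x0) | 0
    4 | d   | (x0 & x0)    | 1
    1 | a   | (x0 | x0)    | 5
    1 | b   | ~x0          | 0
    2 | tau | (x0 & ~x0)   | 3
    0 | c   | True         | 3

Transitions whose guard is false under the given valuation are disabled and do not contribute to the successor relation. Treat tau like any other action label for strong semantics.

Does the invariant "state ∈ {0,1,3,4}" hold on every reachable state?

Allowed set {0,1,3,4}
Reach set: {0,3}
  0: safe
  3: safe

Answer: INVARIANT HOLDS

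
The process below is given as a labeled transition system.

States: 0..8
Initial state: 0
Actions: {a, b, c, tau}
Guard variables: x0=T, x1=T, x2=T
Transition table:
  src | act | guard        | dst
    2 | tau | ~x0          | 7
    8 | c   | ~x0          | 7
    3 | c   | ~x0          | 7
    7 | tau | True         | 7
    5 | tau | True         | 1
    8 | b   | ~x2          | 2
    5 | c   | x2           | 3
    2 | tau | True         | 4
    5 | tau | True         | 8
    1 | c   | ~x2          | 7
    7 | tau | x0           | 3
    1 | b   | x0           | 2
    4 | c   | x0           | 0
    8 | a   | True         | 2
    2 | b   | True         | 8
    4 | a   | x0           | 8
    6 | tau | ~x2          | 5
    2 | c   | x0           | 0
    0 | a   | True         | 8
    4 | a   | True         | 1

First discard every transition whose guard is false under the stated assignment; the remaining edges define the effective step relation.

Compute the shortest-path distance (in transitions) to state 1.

Answer: 4

Working:
Layered search for 1:
  Layer 0: {0}
  Layer 1: {8}
  Layer 2: {2}
  Layer 3: {4}
  Layer 4: {1}
first hit 1 at d=4 via a·a·tau·a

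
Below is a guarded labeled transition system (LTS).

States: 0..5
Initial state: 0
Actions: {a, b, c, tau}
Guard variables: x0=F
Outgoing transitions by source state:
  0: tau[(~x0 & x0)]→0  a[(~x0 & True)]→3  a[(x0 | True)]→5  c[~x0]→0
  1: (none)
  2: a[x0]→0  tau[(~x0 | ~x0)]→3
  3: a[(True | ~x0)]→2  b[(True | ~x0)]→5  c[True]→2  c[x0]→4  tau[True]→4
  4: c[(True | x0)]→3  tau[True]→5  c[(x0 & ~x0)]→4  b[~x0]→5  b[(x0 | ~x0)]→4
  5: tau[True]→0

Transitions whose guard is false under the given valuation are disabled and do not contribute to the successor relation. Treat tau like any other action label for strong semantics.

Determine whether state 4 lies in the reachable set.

Guard filter leaves 13 enabled edge(s).
Layer 0: {0}
Layer 1: {3,5}  cumulative {0,3,5}
Layer 2: {2,4}  cumulative {0,2,3,4,5}
Reach set: {0,2,3,4,5}
witness 4: a·tau

Answer: REACHABLE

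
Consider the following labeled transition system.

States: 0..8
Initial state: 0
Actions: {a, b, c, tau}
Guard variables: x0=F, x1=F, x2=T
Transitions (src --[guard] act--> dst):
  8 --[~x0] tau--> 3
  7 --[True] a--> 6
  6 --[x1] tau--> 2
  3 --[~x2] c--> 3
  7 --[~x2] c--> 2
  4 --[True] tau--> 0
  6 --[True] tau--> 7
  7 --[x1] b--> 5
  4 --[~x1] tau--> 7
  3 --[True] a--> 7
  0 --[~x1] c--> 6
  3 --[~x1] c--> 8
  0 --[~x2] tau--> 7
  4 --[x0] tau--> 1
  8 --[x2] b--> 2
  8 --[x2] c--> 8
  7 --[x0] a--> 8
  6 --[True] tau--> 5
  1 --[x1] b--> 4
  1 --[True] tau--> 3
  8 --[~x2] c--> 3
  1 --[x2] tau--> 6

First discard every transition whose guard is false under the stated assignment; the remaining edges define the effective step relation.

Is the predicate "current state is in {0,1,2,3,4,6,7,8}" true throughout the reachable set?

Safe = {0,1,2,3,4,6,7,8}
R = {0,5,6,7}
  0: safe
  5: outside
  6: safe
  7: safe
counterexample path to 5: c·tau

Answer: INVARIANT VIOLATED at state 5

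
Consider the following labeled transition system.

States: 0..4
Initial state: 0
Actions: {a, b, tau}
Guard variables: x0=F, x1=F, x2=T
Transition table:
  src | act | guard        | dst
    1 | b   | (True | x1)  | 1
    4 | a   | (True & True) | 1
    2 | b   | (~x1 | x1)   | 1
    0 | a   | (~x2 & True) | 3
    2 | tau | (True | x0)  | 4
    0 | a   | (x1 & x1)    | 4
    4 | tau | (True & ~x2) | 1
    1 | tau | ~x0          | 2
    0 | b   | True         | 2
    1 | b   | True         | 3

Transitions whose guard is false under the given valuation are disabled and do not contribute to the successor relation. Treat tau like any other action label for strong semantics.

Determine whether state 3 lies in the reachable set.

After dropping false guards: 7 live edges.
L0 = {0}
L1 = {2}  cumulative {0,2}
L2 = {1,4}  cumulative {0,1,2,4}
L3 = {3}  cumulative {0,1,2,3,4}
Reach set: {0,1,2,3,4}
trace reaching 3: b·b·b

Answer: REACHABLE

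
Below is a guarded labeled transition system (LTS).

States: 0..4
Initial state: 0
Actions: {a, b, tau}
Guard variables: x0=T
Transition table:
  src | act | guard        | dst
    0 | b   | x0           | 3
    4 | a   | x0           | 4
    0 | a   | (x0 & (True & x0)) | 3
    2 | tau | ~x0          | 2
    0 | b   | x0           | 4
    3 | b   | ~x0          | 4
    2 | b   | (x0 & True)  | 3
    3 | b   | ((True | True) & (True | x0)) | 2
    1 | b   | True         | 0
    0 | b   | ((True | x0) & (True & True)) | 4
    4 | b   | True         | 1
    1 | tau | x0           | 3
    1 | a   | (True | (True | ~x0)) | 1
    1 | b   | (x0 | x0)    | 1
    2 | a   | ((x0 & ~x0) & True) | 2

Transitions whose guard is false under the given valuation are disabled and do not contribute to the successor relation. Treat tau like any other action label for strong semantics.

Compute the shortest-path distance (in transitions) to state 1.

Answer: 2

Trace:
Layered search for 1:
  Layer 0: {0}
  Layer 1: {3,4}
  Layer 2: {1,2}
depth(1)=2, e.g. b·b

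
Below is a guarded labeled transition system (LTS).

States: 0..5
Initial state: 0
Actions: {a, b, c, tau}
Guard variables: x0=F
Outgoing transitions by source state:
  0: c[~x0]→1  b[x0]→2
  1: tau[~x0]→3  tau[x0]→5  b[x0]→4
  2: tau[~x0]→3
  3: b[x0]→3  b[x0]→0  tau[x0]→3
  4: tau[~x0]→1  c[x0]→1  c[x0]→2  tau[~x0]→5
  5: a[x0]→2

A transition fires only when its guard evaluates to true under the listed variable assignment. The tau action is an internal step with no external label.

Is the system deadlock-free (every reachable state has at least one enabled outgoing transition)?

R = {0,1,3}
  0: c→1  [deg 1]
  1: tau→3  [deg 1]
  3: ∅  [no exit]
trace reaching 3: c·tau

Answer: DEADLOCK at state 3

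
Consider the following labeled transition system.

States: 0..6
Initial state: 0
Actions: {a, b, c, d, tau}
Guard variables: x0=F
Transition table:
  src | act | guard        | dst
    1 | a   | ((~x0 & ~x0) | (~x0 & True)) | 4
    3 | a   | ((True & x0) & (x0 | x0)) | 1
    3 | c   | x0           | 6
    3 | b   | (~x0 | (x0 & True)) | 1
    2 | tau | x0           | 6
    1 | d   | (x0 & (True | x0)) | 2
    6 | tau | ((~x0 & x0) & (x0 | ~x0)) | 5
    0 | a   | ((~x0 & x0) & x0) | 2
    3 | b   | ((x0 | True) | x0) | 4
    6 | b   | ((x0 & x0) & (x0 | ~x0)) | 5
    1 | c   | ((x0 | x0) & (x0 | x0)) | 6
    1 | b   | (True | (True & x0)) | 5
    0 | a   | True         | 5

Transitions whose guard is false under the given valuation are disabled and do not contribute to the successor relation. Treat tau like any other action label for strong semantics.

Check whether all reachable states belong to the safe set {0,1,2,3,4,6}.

Safe = {0,1,2,3,4,6}
Reach set: {0,5}
  0: safe
  5: outside
counterexample path to 5: a

Answer: INVARIANT VIOLATED at state 5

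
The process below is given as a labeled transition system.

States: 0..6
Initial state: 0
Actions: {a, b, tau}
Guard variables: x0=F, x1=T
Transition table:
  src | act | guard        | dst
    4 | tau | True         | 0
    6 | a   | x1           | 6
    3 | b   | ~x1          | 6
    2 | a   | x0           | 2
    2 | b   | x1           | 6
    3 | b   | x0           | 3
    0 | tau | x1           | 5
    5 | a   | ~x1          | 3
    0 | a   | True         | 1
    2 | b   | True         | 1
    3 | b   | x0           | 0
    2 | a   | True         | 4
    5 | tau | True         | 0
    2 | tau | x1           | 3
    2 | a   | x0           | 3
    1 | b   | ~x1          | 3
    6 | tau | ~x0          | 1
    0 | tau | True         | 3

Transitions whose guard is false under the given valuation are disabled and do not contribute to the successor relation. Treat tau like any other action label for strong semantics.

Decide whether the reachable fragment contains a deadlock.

Answer: DEADLOCK at state 1

Working:
Reach set: {0,1,3,5}
  0: a→1  tau→3  tau→5  [3 exit(s)]
  1: ∅  [STUCK]
  3: ∅  [STUCK]
  5: tau→0  [1 exit(s)]
Path to 1: a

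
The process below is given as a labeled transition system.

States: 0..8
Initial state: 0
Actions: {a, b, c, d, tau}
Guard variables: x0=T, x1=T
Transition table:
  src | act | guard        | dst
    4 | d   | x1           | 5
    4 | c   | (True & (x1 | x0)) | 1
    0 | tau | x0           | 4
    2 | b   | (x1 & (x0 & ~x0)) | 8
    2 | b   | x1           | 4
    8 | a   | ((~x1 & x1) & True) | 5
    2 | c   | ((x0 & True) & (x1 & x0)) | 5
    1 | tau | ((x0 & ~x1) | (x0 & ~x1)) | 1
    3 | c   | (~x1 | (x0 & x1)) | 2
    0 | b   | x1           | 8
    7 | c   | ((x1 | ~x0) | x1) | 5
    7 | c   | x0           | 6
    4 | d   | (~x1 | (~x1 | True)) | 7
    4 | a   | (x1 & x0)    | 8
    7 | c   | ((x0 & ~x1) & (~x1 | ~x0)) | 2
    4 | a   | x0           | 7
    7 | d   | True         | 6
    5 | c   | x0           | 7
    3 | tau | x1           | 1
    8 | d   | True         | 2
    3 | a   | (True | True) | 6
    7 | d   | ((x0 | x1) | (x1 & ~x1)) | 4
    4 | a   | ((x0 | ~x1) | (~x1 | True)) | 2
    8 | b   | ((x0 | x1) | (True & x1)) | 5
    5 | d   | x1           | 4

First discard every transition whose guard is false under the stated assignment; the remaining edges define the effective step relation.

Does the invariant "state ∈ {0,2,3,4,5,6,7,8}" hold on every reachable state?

Inv-set: {0,2,3,4,5,6,7,8}
R = {0,1,2,4,5,6,7,8}
  0: safe
  1: VIOLATES
  2: safe
  4: safe
  5: safe
  6: safe
  7: safe
  8: safe
witness against invariant: tau·c → 1

Answer: INVARIANT VIOLATED at state 1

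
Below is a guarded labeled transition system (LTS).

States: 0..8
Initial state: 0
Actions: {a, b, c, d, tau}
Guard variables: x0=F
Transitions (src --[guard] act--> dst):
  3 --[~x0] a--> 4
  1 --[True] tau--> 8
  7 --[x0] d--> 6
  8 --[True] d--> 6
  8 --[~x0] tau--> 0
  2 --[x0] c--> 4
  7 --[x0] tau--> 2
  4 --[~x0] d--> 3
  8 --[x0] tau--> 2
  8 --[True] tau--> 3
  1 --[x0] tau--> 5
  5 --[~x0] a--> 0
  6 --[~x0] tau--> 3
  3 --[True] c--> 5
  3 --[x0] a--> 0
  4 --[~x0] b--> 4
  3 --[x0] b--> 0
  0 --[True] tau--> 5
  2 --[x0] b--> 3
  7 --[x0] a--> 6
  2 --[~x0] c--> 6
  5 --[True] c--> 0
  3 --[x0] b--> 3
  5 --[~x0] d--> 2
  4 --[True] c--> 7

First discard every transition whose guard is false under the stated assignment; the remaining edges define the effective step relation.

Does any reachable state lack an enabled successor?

Answer: DEADLOCK at state 7

Analysis:
R = {0,2,3,4,5,6,7}
  0: tau→5  [deg 1]
  2: c→6  [deg 1]
  3: a→4  c→5  [deg 2]
  4: b→4  c→7  d→3  [deg 3]
  5: a→0  c→0  d→2  [deg 3]
  6: tau→3  [deg 1]
  7: ∅  [no exit]
witness 7: tau·d·c·tau·a·c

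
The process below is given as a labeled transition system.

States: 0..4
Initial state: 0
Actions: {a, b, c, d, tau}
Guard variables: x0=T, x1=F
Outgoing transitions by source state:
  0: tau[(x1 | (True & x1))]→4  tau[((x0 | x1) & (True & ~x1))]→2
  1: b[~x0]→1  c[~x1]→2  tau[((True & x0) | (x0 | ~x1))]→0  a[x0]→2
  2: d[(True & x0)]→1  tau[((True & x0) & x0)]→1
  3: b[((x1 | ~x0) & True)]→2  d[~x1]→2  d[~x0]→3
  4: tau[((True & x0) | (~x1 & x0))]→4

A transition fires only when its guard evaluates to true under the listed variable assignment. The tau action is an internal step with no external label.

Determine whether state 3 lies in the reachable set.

8 transition(s) survive guard evaluation.
L0 = {0}
L1 = {2}  cumulative {0,2}
L2 = {1}  cumulative {0,1,2}
R = {0,1,2}

Answer: UNREACHABLE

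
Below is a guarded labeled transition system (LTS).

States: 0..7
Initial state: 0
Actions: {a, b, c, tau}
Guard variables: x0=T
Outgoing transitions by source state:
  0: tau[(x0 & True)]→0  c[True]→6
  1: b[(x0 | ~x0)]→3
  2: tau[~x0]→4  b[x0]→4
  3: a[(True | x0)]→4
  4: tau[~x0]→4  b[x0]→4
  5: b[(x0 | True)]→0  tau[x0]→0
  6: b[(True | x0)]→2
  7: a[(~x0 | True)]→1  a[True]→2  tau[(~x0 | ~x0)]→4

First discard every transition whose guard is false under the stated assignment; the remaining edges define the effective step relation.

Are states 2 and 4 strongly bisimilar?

Answer: BISIMILAR

Analysis:
Bisimulation quotient by refinement:
  round 0: {{0,1,2,3,4,5,6,7}}
  round 1: {{0},{1,2,4,6},{3,7},{5}}
  round 2: {{0},{1},{2,4,6},{3,7},{5}}
  round 3: {{0},{1},{2,4,6},{3},{5},{7}}
Fixed point at round 4; 6 class(es).
2∈{2,4,6}, 4∈{2,4,6}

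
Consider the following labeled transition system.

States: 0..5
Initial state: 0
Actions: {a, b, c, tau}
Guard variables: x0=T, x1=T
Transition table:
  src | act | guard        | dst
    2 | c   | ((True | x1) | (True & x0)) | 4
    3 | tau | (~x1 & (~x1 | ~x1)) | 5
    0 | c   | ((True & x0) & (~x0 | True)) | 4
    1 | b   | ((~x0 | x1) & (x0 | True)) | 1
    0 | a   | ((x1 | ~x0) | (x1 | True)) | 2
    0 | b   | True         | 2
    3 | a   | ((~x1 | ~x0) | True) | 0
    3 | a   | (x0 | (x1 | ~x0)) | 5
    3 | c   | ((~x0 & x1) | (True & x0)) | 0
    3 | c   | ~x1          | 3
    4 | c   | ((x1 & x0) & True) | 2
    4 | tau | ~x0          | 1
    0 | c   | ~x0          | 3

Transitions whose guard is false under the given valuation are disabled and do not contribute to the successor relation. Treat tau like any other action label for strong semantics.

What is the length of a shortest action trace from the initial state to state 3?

Answer: UNREACHABLE

Working:
Breadth-first toward 3:
  depth 0: {0}
  depth 1: {2,4}
3 never appears.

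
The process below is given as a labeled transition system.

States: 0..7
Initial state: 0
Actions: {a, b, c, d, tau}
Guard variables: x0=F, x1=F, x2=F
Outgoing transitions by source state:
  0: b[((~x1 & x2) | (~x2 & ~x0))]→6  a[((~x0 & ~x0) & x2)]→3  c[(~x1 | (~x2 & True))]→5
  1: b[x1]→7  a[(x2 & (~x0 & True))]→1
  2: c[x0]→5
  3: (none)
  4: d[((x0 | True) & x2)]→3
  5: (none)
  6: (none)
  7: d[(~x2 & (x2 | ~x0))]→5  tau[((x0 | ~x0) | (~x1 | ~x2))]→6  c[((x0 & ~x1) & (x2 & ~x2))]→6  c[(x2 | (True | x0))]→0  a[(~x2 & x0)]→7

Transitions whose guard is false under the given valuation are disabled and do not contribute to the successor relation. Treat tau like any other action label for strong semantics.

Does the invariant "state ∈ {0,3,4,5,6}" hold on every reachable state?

Inv-set: {0,3,4,5,6}
Reachable = {0,5,6}
  0: ✓
  5: ✓
  6: ✓

Answer: INVARIANT HOLDS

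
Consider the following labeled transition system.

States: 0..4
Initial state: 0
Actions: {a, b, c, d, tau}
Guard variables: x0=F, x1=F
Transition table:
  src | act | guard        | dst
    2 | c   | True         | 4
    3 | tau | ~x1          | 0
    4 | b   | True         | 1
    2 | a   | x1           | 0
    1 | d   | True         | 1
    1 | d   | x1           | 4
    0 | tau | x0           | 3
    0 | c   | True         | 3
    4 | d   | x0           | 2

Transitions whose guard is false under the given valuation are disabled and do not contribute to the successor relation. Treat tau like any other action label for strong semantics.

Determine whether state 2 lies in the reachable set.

After dropping false guards: 5 live edges.
Layer 0: {0}
Layer 1: {3}  total {0,3}
R = {0,3}

Answer: UNREACHABLE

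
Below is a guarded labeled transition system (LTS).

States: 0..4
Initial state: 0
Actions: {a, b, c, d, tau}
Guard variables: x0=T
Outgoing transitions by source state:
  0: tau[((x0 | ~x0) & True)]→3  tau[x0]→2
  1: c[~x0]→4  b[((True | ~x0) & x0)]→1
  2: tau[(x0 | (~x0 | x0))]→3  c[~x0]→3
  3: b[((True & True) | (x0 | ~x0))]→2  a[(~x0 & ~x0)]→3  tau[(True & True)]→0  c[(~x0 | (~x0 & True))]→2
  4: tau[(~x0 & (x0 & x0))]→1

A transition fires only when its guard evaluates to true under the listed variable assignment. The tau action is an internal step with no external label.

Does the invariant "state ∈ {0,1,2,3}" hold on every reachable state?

Allowed set {0,1,2,3}
Reach set: {0,2,3}
  0: ok
  2: ok
  3: ok

Answer: INVARIANT HOLDS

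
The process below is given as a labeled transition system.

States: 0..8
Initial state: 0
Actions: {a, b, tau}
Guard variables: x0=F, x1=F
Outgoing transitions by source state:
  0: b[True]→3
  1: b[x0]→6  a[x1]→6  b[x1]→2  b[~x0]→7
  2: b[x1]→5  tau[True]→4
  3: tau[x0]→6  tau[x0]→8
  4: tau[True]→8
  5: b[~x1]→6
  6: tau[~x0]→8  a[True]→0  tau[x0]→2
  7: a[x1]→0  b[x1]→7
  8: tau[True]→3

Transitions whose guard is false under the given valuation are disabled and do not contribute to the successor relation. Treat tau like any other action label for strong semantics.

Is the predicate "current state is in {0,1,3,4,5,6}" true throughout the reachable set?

Answer: INVARIANT HOLDS

Analysis:
Safe = {0,1,3,4,5,6}
Reach set: {0,3}
  0: ok
  3: ok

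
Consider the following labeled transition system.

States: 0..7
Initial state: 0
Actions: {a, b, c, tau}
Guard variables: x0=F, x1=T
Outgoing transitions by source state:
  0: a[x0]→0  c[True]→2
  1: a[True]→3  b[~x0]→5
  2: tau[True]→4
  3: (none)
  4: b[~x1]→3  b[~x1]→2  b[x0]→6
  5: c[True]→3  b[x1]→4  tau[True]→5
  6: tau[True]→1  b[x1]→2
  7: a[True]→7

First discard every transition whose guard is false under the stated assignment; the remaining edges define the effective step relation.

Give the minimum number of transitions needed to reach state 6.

BFS to 6:
  depth 0: {0}
  depth 1: {2}
  depth 2: {4}
6 never appears.

Answer: UNREACHABLE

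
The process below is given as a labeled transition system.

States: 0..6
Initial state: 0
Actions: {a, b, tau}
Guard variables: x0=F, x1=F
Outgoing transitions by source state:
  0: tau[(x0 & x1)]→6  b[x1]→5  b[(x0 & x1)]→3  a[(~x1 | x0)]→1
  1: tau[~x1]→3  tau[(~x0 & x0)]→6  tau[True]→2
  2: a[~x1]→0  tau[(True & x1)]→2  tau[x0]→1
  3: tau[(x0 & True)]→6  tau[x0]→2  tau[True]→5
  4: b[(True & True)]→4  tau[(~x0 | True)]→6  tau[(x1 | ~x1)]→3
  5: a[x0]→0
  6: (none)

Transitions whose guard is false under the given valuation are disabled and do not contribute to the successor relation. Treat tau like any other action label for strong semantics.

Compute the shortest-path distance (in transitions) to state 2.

Breadth-first toward 2:
  Layer 0: {0}
  Layer 1: {1}
  Layer 2: {2,3}
2 enters at depth 2; path a·tau

Answer: 2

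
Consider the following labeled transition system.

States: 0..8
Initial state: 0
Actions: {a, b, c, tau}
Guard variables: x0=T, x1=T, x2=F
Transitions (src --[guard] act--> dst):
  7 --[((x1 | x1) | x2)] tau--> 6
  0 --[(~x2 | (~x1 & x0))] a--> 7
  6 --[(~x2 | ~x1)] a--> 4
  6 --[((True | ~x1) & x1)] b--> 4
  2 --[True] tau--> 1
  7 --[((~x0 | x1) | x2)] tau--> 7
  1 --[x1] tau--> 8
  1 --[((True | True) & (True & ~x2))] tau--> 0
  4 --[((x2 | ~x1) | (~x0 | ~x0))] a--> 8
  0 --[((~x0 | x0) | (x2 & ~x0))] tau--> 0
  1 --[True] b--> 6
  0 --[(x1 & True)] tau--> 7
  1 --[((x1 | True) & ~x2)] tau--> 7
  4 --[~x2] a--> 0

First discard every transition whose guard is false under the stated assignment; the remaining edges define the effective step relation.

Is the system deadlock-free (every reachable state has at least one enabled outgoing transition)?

Answer: DEADLOCK-FREE

Analysis:
Reachable = {0,4,6,7}
  0: a→7  tau→0  tau→7  [3 out]
  4: a→0  [1 out]
  6: a→4  b→4  [2 out]
  7: tau→6  tau→7  [2 out]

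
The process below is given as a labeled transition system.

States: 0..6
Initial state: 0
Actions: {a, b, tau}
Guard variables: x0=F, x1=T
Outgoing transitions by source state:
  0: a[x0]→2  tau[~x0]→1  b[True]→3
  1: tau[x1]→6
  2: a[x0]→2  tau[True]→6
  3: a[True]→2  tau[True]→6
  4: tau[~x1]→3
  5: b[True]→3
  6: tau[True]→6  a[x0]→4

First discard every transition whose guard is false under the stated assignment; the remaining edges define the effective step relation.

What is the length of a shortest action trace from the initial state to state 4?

BFS to 4:
  depth 0: {0}
  depth 1: {1,3}
  depth 2: {2,6}
4 never appears.

Answer: UNREACHABLE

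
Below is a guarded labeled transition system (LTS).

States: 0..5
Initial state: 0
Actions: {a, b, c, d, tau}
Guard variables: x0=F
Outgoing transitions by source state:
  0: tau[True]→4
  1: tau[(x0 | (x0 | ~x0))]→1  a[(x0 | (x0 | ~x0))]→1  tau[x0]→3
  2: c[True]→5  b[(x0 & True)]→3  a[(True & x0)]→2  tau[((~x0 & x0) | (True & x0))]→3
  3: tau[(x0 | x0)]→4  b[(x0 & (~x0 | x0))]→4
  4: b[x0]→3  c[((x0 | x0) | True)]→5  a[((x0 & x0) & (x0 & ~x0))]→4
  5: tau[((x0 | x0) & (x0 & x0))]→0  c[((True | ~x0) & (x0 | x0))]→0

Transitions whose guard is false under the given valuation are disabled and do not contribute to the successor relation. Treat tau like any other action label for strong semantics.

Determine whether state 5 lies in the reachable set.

5 transition(s) survive guard evaluation.
Layer 0: {0}
Layer 1: {4}  total {0,4}
Layer 2: {5}  total {0,4,5}
Reach set: {0,4,5}
Path to 5: tau·c

Answer: REACHABLE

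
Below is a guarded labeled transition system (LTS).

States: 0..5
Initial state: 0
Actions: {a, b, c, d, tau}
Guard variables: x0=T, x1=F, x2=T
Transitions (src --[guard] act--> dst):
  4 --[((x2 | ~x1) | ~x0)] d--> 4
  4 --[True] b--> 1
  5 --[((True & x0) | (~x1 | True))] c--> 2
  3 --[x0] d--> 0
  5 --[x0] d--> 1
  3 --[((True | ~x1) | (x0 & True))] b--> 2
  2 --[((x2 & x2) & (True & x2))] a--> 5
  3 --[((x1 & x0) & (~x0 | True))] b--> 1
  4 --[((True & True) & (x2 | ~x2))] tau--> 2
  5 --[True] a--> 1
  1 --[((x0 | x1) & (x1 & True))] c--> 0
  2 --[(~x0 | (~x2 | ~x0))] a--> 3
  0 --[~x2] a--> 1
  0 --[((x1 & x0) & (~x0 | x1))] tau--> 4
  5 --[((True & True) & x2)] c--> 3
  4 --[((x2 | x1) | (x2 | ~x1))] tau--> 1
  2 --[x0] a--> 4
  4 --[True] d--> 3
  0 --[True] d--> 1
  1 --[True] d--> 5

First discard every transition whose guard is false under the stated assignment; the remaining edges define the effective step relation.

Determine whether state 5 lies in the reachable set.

Answer: REACHABLE

Analysis:
After dropping false guards: 15 live edges.
L0 = {0}
L1 = {1}  cumulative {0,1}
L2 = {5}  cumulative {0,1,5}
L3 = {2,3}  cumulative {0,1,2,3,5}
L4 = {4}  cumulative {0,1,2,3,4,5}
R = {0,1,2,3,4,5}
Path to 5: d·d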